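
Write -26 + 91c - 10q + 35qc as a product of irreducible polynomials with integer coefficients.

(5q + 13)(7c - 2)

Group as (35qc - 10q) + (91c - 26) = 5q(7c - 2) + 13(7c - 2).
Both groups share the factor (7c - 2).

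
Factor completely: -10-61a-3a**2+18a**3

Testing divisors of the constant over divisors of the leading coefficient, a = 2 is a root, so (a-2) divides it; the quotient is 18a**2+33a+5.
The remaining quadratic factors as (3a+5)(6a+1).

(3a+5)(6a+1)(a-2)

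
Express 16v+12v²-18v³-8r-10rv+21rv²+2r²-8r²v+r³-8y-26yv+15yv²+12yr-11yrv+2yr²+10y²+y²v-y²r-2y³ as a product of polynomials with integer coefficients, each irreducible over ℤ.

-(y-r+3v-4)(y+r-2v)(2y+r-3v-2)

Group: 2y(-y²-yv+4y+r²-5rv+4r+6v²-8v) + (r-3v-2)(-y²-yv+4y+r²-5rv+4r+6v²-8v); both groups contain (-y²-yv+4y+r²-5rv+4r+6v²-8v), so (2y+r-3v-2) is a factor with cofactor -y²-yv+4y+r²-5rv+4r+6v²-8v.
The cofactor groups again: -y²-yv+4y+r²-5rv+4r+6v²-8v = -y(y-r+3v-4) + (-r+2v)(y-r+3v-4); both groups contain (y-r+3v-4), giving -(y+r-2v)(y-r+3v-4).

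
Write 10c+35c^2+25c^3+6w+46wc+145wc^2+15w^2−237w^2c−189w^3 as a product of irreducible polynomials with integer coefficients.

−(9w−5c−2)(3w+5c)(7w+c+1)

Group: 7w(−27w^2−30wc+6w+25c^2+10c) + (c+1)(−27w^2−30wc+6w+25c^2+10c); both groups contain (−27w^2−30wc+6w+25c^2+10c), so (7w+c+1) is a factor with cofactor −27w^2−30wc+6w+25c^2+10c.
The cofactor groups again: −27w^2−30wc+6w+25c^2+10c = −9w(3w+5c) + (5c+2)(3w+5c); both groups contain (3w+5c), giving −(9w−5c−2)(3w+5c).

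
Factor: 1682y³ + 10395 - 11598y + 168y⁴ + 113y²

Testing divisors of the constant over divisors of the leading coefficient, y = -15/4 is a root, so (4y + 15) is a factor; dividing leaves 42y³ + 263y² - 958y + 693.
Continuing, y = -9 is a root, giving the factor (y + 9) and quotient 42y² - 115y + 77.
The remaining quadratic factors as (6y - 7)(7y - 11).

(4y + 15)(6y - 7)(7y - 11)(y + 9)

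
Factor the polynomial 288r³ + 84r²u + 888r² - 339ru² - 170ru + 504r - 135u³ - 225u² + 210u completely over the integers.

Group: 12r(24r² - 3ru + 74r - 27u² - 45u + 42) + 5u(24r² - 3ru + 74r - 27u² - 45u + 42); both groups contain (24r² - 3ru + 74r - 27u² - 45u + 42), so (12r + 5u) is a factor with cofactor 24r² - 3ru + 74r - 27u² - 45u + 42.
The cofactor groups again: 24r² - 3ru + 74r - 27u² - 45u + 42 = 8r(3r + 3u + 7) + (-9u + 6)(3r + 3u + 7); both groups contain (3r + 3u + 7), giving (8r - 9u + 6)(3r + 3u + 7).

(12r + 5u)(3r + 3u + 7)(8r - 9u + 6)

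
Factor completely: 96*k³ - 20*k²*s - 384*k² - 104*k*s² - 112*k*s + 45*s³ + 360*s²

(2*k - s - 8)*(6*k - 5*s)*(8*k + 9*s)

Group: 6*k*(16*k² + 10*k*s - 64*k - 9*s² - 72*s) - 5*s*(16*k² + 10*k*s - 64*k - 9*s² - 72*s); both groups contain (16*k² + 10*k*s - 64*k - 9*s² - 72*s), so (6*k - 5*s) is a factor with cofactor 16*k² + 10*k*s - 64*k - 9*s² - 72*s.
The cofactor groups again: 16*k² + 10*k*s - 64*k - 9*s² - 72*s = 8*k*(2*k - s - 8) + 9*s*(2*k - s - 8); both groups contain (2*k - s - 8), giving (8*k + 9*s)*(2*k - s - 8).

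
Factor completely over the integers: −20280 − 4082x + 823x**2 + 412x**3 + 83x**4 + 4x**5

Trying the rational-root candidates, x = −4 is a root, giving the factor (x + 4) and quotient 4x**4 + 67x**3 + 144x**2 + 247x − 5070.
Continuing, x = 13/4 is a root, so (4x − 13) is a factor; dividing leaves x**3 + 20x**2 + 101x + 390.
Next, x = −15 is a root, so (x + 15) divides it; the quotient is x**2 + 5x + 26.
The quadratic x**2 + 5x + 26 has discriminant −79 < 0 and is irreducible over ℤ.

(4x − 13)(x + 15)(x + 4)(x**2 + 5x + 26)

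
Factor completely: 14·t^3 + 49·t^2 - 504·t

7·t·(2·t - 9)·(t + 8)

Pull out the common factor 7·t, then factor the remaining trinomial.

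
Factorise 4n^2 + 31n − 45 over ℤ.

(4n − 5)(n + 9)

Need a pair with product 4·(−45) = −180 and sum 31: that's −5 and 36.
Split the middle term: 4n^2 − 5n + 36n − 45 = n(4n − 5) + 9(4n − 5).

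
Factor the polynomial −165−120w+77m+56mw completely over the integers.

Group as (56mw+77m) + (−120w−165) = 7m(8w+11) − 15(8w+11).
Both groups share the factor (8w+11).

(7m−15)(8w+11)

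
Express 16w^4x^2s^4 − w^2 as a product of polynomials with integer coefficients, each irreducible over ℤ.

Every term has a factor of w^2; factoring it out leaves 16w^2x^2s^4 − 1.
Recognize a difference of squares with the parts 4wxs^2 and 1.

w^2(4wxs^2 + 1)(4wxs^2 − 1)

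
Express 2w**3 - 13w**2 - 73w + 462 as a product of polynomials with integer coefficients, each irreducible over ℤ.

By the rational root theorem, w = -6 is a root, so (w + 6) divides it; the quotient is 2w**2 - 25w + 77.
The remaining quadratic factors as (2w - 11)(w - 7).

(2w - 11)(w + 6)(w - 7)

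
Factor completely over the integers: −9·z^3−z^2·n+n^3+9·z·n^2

Group: 9·z·(−z^2+n^2) + n·(−z^2+n^2); both groups contain (−z^2+n^2), so (9·z+n) is a factor with cofactor −z^2+n^2.
The cofactor groups again: −z^2+n^2 = −z·(z+n) + n·(z+n); both groups contain (z+n), giving −(z−n)·(z+n).

−(z−n)·(9·z+n)·(z+n)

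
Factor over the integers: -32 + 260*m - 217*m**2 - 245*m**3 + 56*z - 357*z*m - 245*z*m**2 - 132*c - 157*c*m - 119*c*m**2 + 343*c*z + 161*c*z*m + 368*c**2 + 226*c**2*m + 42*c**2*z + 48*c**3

Group: c*(48*c**2 + 42*c*z - 14*c*m - 16*c - 49*z*m + 7*z - 49*m**2 + 35*m - 4) + (5*m + 8)*(48*c**2 + 42*c*z - 14*c*m - 16*c - 49*z*m + 7*z - 49*m**2 + 35*m - 4); both groups contain (48*c**2 + 42*c*z - 14*c*m - 16*c - 49*z*m + 7*z - 49*m**2 + 35*m - 4), so (c + 5*m + 8) is a factor with cofactor 48*c**2 + 42*c*z - 14*c*m - 16*c - 49*z*m + 7*z - 49*m**2 + 35*m - 4.
The cofactor groups again: 48*c**2 + 42*c*z - 14*c*m - 16*c - 49*z*m + 7*z - 49*m**2 + 35*m - 4 = 8*c*(6*c - 7*m + 1) + (7*z + 7*m - 4)*(6*c - 7*m + 1); both groups contain (6*c - 7*m + 1), giving (8*c + 7*z + 7*m - 4)*(6*c - 7*m + 1).

(6*c - 7*m + 1)*(8*c + 7*z + 7*m - 4)*(c + 5*m + 8)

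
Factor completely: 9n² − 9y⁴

Every term has a factor of 9; factoring it out leaves n² − y⁴.
Recognize a difference of squares with the parts n and y².

9(n + y²)(n − y²)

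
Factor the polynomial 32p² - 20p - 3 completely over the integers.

Need a pair with product 32·(-3) = -96 and sum -20: that's 4 and -24.
Split the middle term: 32p² + 4p - 24p - 3 = 4p(8p + 1) - 3(8p + 1).

(4p - 3)(8p + 1)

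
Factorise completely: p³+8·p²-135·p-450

Among the possible rational roots, p = 10 is a root, giving the factor (p-10) and quotient p²+18·p+45.
The remaining quadratic factors as (p+15)(p+3).

(p+15)·(p+3)·(p-10)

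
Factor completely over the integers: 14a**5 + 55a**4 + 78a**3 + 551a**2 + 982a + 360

Trying the rational-root candidates, a = -1/2 is a root, so (2a + 1) divides it; the quotient is 7a**4 + 24a**3 + 27a**2 + 262a + 360.
Then a = -10/7 is a root, giving the factor (7a + 10) and quotient a**3 + 2a**2 + a + 36.
Continuing, a = -4 is a root, so (a + 4) is a factor; dividing leaves a**2 - 2a + 9.
The quadratic a**2 - 2a + 9 has discriminant -32 < 0 and is irreducible over ℤ.

(2a + 1)(7a + 10)(a + 4)(a**2 - 2a + 9)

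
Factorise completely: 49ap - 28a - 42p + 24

Group as (49ap - 28a) + (-42p + 24) = 7a(7p - 4) - 6(7p - 4).
Both groups share the factor (7p - 4).

(7a - 6)(7p - 4)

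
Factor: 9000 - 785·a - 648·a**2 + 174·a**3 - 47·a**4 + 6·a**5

(2·a - 9)·(3·a + 8)·(a - 5)·(a**2 - a + 25)

Trying the rational-root candidates, a = 9/2 is a root, so (2·a - 9) is a factor; dividing leaves 3·a**4 - 10·a**3 + 42·a**2 - 135·a - 1000.
Continuing, a = 5 is a root, so (a - 5) is a factor; dividing leaves 3·a**3 + 5·a**2 + 67·a + 200.
Then a = -8/3 is a root, giving the factor (3·a + 8) and quotient a**2 - a + 25.
The quadratic a**2 - a + 25 has discriminant -99 < 0 and is irreducible over ℤ.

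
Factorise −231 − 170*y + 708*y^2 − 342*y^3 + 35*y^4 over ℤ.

Testing divisors of the constant over divisors of the leading coefficient, y = −3/7 is a root, so (7*y + 3) divides it; the quotient is 5*y^3 − 51*y^2 + 123*y − 77.
Continuing, y = 7 is a root, so (y − 7) is a factor; dividing leaves 5*y^2 − 16*y + 11.
The remaining quadratic factors as (5*y − 11)(y − 1).

(5*y − 11)*(7*y + 3)*(y − 1)*(y − 7)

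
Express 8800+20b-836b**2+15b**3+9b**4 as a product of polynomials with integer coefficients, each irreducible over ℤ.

(3b+10)(3b-11)(b+10)(b-8)

Trying the rational-root candidates, b = 8 is a root, giving the factor (b-8) and quotient 9b**3+87b**2-140b-1100.
Then b = -10 is a root, giving the factor (b+10) and quotient 9b**2-3b-110.
The remaining quadratic factors as (3b+10)(3b-11).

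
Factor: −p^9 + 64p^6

Factor out p^6 first: what remains is −p^3 + 64.
Recognize a difference of cubes with the parts 4 and p.

−p^6(p − 4)(p^2 + 4p + 16)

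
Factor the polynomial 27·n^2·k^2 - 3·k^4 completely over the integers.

3·k^2·(3·n - k)·(3·n + k)

Factor out 3·k^2, leaving 9·n^2 - k^2, which is a difference of two squares.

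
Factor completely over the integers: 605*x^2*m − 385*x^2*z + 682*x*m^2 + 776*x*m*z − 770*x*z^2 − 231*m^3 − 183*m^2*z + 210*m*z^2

Group: 5*x*(121*x*m − 77*x*z − 33*m^2 + 21*m*z) + (7*m + 10*z)*(121*x*m − 77*x*z − 33*m^2 + 21*m*z); both groups contain (121*x*m − 77*x*z − 33*m^2 + 21*m*z), so (5*x + 7*m + 10*z) is a factor with cofactor 121*x*m − 77*x*z − 33*m^2 + 21*m*z.
The cofactor groups again: 121*x*m − 77*x*z − 33*m^2 + 21*m*z = 11*x*(11*m − 7*z) − 3*m*(11*m − 7*z); both groups contain (11*m − 7*z), giving (11*x − 3*m)*(11*m − 7*z).

(11*x − 3*m)*(11*m − 7*z)*(5*x + 7*m + 10*z)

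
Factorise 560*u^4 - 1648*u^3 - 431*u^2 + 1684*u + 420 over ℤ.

Among the possible rational roots, u = -1/4 is a root, so (4*u + 1) divides it; the quotient is 140*u^3 - 447*u^2 + 4*u + 420.
Next, u = 5/4 is a root, so (4*u - 5) divides it; the quotient is 35*u^2 - 68*u - 84.
The remaining quadratic factors as (7*u + 6)(5*u - 14).

(4*u + 1)*(4*u - 5)*(5*u - 14)*(7*u + 6)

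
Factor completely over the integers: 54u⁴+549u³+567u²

Pull out the common factor 9u², then factor the remaining trinomial.

9u²(6u+7)(u+9)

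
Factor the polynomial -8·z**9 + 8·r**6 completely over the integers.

-8·(z**3 - r**2)·(z**6 + z**3·r**2 + r**4)

Every term has a factor of 8; factoring it out leaves -z**9 + r**6.
Recognize a difference of cubes with the parts r**2 and z**3.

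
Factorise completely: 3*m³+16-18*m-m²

(3*m+8)*(m-1)*(m-2)

Testing divisors of the constant over divisors of the leading coefficient, m = -8/3 is a root, giving the factor (3*m+8) and quotient m²-3*m+2.
The remaining quadratic factors as (m-1)(m-2).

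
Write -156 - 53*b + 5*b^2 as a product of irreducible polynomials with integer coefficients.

(5*b + 12)*(b - 13)

Need a pair with product 5·(-156) = -780 and sum -53: that's -65 and 12.
Split the middle term: 5*b^2 - 65*b + 12*b - 156 = 5*b*(b - 13) + 12*(b - 13).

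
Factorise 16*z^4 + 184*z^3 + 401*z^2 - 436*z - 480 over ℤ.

Trying the rational-root candidates, z = -4 is a root, giving the factor (z + 4) and quotient 16*z^3 + 120*z^2 - 79*z - 120.
Next, z = 5/4 is a root, giving the factor (4*z - 5) and quotient 4*z^2 + 35*z + 24.
The remaining quadratic factors as (4*z + 3)(z + 8).

(4*z + 3)*(4*z - 5)*(z + 4)*(z + 8)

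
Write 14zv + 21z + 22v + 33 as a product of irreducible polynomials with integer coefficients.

Group as (14zv + 21z) + (22v + 33) = 7z(2v + 3) + 11(2v + 3).
Both groups share the factor (2v + 3).

(2v + 3)(7z + 11)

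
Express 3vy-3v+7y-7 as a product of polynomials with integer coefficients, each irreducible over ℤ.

(3v+7)(y-1)

Group as (3vy-3v) + (7y-7) = 3v(y-1) + 7(y-1).
Both groups share the factor (y-1).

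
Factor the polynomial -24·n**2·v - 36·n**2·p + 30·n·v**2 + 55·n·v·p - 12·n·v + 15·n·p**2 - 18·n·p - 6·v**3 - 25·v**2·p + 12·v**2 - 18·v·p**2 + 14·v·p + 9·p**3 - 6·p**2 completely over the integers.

Group: 3·n·(-8·n·v - 12·n·p + 2·v**2 + 9·v·p - 4·v + 9·p**2 - 6·p) + (-3·v + p)·(-8·n·v - 12·n·p + 2·v**2 + 9·v·p - 4·v + 9·p**2 - 6·p); both groups contain (-8·n·v - 12·n·p + 2·v**2 + 9·v·p - 4·v + 9·p**2 - 6·p), so (3·n - 3·v + p) is a factor with cofactor -8·n·v - 12·n·p + 2·v**2 + 9·v·p - 4·v + 9·p**2 - 6·p.
The cofactor groups again: -8·n·v - 12·n·p + 2·v**2 + 9·v·p - 4·v + 9·p**2 - 6·p = -2·v·(4·n - v - 3·p + 2) - 3·p·(4·n - v - 3·p + 2); both groups contain (4·n - v - 3·p + 2), giving -(2·v + 3·p)·(4·n - v - 3·p + 2).

-(3·n - 3·v + p)·(2·v + 3·p)·(4·n - v - 3·p + 2)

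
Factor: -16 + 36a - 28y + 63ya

(7y + 4)(9a - 4)

Group as (63ya - 28y) + (36a - 16) = 7y(9a - 4) + 4(9a - 4).
Both groups share the factor (9a - 4).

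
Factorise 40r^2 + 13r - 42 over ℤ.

Need a pair with product 40·(-42) = -1680 and sum 13: that's 48 and -35.
Split the middle term: 40r^2 + 48r - 35r - 42 = 8r(5r + 6) - 7(5r + 6).

(5r + 6)(8r - 7)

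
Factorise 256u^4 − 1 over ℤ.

Write as (16u^2)² − (1)², then factor 16u^2 − 1 once more.

(4u + 1)(4u − 1)(16u^2 + 1)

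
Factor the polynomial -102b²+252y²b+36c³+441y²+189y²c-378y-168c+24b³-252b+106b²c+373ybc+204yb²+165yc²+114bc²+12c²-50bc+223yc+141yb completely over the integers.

(4b+3c+7)(9y+6b+4c)(7y+b+3c-6)

Group: 9y(28yb+21yc+49y+4b²+15bc-17b+9c²+3c-42) + (6b+4c)(28yb+21yc+49y+4b²+15bc-17b+9c²+3c-42); both groups contain (28yb+21yc+49y+4b²+15bc-17b+9c²+3c-42), so (9y+6b+4c) is a factor with cofactor 28yb+21yc+49y+4b²+15bc-17b+9c²+3c-42.
The cofactor groups again: 28yb+21yc+49y+4b²+15bc-17b+9c²+3c-42 = 7y(4b+3c+7) + (b+3c-6)(4b+3c+7); both groups contain (4b+3c+7), giving (7y+b+3c-6)(4b+3c+7).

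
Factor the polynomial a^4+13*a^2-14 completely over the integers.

Substitute u = a^2 to get a quadratic in u, then factor.
a^2-1 is a difference of squares.
a^2+14 is irreducible over ℤ (always positive, so no real roots).

(a+1)*(a-1)*(a^2+14)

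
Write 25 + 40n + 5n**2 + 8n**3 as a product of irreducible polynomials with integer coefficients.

(8n + 5)(n**2 + 5)

Group as (8n**3 + 40n) + (5n**2 + 25) = 8n(n**2 + 5) + 5(n**2 + 5).
Both groups share the factor (n**2 + 5).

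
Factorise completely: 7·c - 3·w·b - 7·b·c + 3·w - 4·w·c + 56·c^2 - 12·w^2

Group: -4·w·(3·w + 7·c) + (-b + 8·c + 1)·(3·w + 7·c); both groups contain (3·w + 7·c).

-(3·w + 7·c)·(4·w + b - 8·c - 1)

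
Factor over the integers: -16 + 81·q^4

Difference of squares twice: with A = 3·q and B = 2, A⁴ − B⁴ = (A² − B²)(A² + B²), and A² − B² factors again.

(3·q + 2)·(3·q - 2)·(9·q^2 + 4)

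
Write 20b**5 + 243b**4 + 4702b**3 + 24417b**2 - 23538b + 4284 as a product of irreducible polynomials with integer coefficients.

Trying the rational-root candidates, b = -7 is a root, giving the factor (b + 7) and quotient 20b**4 + 103b**3 + 3981b**2 - 3450b + 612.
Continuing, b = 3/5 is a root, so (5b - 3) is a factor; dividing leaves 4b**3 + 23b**2 + 810b - 204.
Continuing, b = 1/4 is a root, so (4b - 1) is a factor; dividing leaves b**2 + 6b + 204.
The quadratic b**2 + 6b + 204 has discriminant -780 < 0 and is irreducible over ℤ.

(4b - 1)(5b - 3)(b + 7)(b**2 + 6b + 204)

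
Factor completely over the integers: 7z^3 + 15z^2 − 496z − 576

Testing divisors of the constant over divisors of the leading coefficient, z = −9 is a root, so (z + 9) is a factor; dividing leaves 7z^2 − 48z − 64.
The remaining quadratic factors as (z − 8)(7z + 8).

(7z + 8)(z + 9)(z − 8)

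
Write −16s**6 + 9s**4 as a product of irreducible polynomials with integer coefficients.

−s**4(4s + 3)(4s − 3)

Pull out the common factor s**4, leaving −16s**2 + 9.
Recognize a difference of squares with the parts 3 and 4s.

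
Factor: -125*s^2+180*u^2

Every term has a factor of 5. Then 36*u^2-25*s^2 = (6*u)² − (5*s)².

5*(6*u-5*s)*(6*u+5*s)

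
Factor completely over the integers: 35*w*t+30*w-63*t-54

Group as (35*w*t+30*w) + (-63*t-54) = 5*w*(7*t+6) - 9*(7*t+6).
Both groups share the factor (7*t+6).

(5*w-9)*(7*t+6)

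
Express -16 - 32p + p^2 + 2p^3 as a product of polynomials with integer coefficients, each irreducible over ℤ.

Testing divisors of the constant over divisors of the leading coefficient, p = 4 is a root, so (p - 4) divides it; the quotient is 2p^2 + 9p + 4.
The remaining quadratic factors as (p + 4)(2p + 1).

(2p + 1)(p + 4)(p - 4)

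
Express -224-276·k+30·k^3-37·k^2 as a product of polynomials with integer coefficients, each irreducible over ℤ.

(5·k+8)·(6·k+7)·(k-4)

Among the possible rational roots, k = -8/5 is a root, giving the factor (5·k+8) and quotient 6·k^2-17·k-28.
The remaining quadratic factors as (6·k+7)(k-4).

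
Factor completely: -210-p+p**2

(p+14)*(p-15)

Two integers with product -210 and sum -1 are 14 and -15.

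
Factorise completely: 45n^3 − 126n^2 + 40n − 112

(5n − 14)(9n^2 + 8)

Group as (45n^3 + 40n) + (−126n^2 − 112) = 5n(9n^2 + 8) − 14(9n^2 + 8).
Both groups share the factor (9n^2 + 8).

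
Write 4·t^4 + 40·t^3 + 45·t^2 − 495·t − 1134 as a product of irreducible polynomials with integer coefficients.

By the rational root theorem, t = −6 is a root, so (t + 6) is a factor; dividing leaves 4·t^3 + 16·t^2 − 51·t − 189.
Continuing, t = −3 is a root, so (t + 3) divides it; the quotient is 4·t^2 + 4·t − 63.
The remaining quadratic factors as (2·t − 7)(2·t + 9).

(2·t + 9)·(2·t − 7)·(t + 3)·(t + 6)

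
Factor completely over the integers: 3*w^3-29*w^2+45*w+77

(3*w-11)*(w+1)*(w-7)

Testing divisors of the constant over divisors of the leading coefficient, w = 7 is a root, so (w-7) divides it; the quotient is 3*w^2-8*w-11.
The remaining quadratic factors as (w+1)(3*w-11).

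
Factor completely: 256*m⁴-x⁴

Difference of squares twice: with A = 4*m and B = x, A⁴ − B⁴ = (A² − B²)(A² + B²), and A² − B² factors again.

(4*m+x)*(4*m-x)*(16*m²+x²)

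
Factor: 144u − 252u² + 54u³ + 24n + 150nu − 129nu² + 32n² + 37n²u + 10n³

(2n − u + 4)(5n − 9u + 6)(n + 6u)

Group: 2n(5n² + 21nu + 6n − 54u² + 36u) + (−u + 4)(5n² + 21nu + 6n − 54u² + 36u); both groups contain (5n² + 21nu + 6n − 54u² + 36u), so (2n − u + 4) is a factor with cofactor 5n² + 21nu + 6n − 54u² + 36u.
The cofactor groups again: 5n² + 21nu + 6n − 54u² + 36u = 5n(n + 6u) + (−9u + 6)(n + 6u); both groups contain (n + 6u), giving (5n − 9u + 6)(n + 6u).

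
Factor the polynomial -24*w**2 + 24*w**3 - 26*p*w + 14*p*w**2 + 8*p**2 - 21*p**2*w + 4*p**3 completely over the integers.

Group: p*(4*p**2 - 5*p*w + 8*p - 6*w**2 + 6*w) - 4*w*(4*p**2 - 5*p*w + 8*p - 6*w**2 + 6*w); both groups contain (4*p**2 - 5*p*w + 8*p - 6*w**2 + 6*w), so (p - 4*w) is a factor with cofactor 4*p**2 - 5*p*w + 8*p - 6*w**2 + 6*w.
The cofactor groups again: 4*p**2 - 5*p*w + 8*p - 6*w**2 + 6*w = 4*p*(p - 2*w + 2) + 3*w*(p - 2*w + 2); both groups contain (p - 2*w + 2), giving (4*p + 3*w)*(p - 2*w + 2).

(4*p + 3*w)*(p - 2*w + 2)*(p - 4*w)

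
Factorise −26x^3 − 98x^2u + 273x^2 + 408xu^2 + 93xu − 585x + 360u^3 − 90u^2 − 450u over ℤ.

−(x − 3u − 3)(13x + 10u)(2x + 12u − 15)

Group: 2x(−13x^2 + 29xu + 39x + 30u^2 + 30u) + (12u − 15)(−13x^2 + 29xu + 39x + 30u^2 + 30u); both groups contain (−13x^2 + 29xu + 39x + 30u^2 + 30u), so (2x + 12u − 15) is a factor with cofactor −13x^2 + 29xu + 39x + 30u^2 + 30u.
The cofactor groups again: −13x^2 + 29xu + 39x + 30u^2 + 30u = −x(13x + 10u) + (3u + 3)(13x + 10u); both groups contain (13x + 10u), giving −(x − 3u − 3)(13x + 10u).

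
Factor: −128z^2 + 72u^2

Pull out the common factor 8; 9u^2 − 16z^2 is a difference of squares.

8(3u + 4z)(3u − 4z)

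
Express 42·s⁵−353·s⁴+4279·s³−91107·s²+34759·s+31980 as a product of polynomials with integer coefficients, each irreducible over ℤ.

By the rational root theorem, s = 13 is a root, giving the factor (s−13) and quotient 42·s⁴+193·s³+6788·s²−2863·s−2460.
Next, s = −3/7 is a root, so (7·s+3) divides it; the quotient is 6·s³+25·s²+959·s−820.
Continuing, s = 5/6 is a root, so (6·s−5) is a factor; dividing leaves s²+5·s+164.
The quadratic s²+5·s+164 has discriminant −631 < 0 and is irreducible over ℤ.

(6·s−5)·(7·s+3)·(s−13)·(s²+5·s+164)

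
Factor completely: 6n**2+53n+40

Need a pair with product 6·40 = 240 and sum 53: that's 48 and 5.
Split the middle term: 6n**2+48n + 5n+40 = 6n(n+8) + 5(n+8).

(6n+5)(n+8)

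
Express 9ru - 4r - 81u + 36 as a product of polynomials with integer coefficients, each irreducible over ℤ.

(9u - 4)(r - 9)

Group as (9ru - 4r) + (-81u + 36) = r(9u - 4) - 9(9u - 4).
Both groups share the factor (9u - 4).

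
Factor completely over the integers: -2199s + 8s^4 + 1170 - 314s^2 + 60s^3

(2s + 13)(2s + 15)(2s - 1)(s - 6)

Among the possible rational roots, s = -13/2 is a root, so (2s + 13) divides it; the quotient is 4s^3 + 4s^2 - 183s + 90.
Then s = 6 is a root, so (s - 6) is a factor; dividing leaves 4s^2 + 28s - 15.
The remaining quadratic factors as (2s - 1)(2s + 15).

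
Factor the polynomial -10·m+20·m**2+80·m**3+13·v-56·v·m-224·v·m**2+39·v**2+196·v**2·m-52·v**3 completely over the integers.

-(13·v-10·m)·(v-2·m-1)·(4·v-4·m+1)

Group: 13·v·(-4·v**2+12·v·m+3·v-8·m**2-2·m+1) - 10·m·(-4·v**2+12·v·m+3·v-8·m**2-2·m+1); both groups contain (-4·v**2+12·v·m+3·v-8·m**2-2·m+1), so (13·v-10·m) is a factor with cofactor -4·v**2+12·v·m+3·v-8·m**2-2·m+1.
The cofactor groups again: -4·v**2+12·v·m+3·v-8·m**2-2·m+1 = -v·(4·v-4·m+1) + (2·m+1)·(4·v-4·m+1); both groups contain (4·v-4·m+1), giving -(v-2·m-1)·(4·v-4·m+1).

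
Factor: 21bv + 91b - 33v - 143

Group as (21bv + 91b) + (-33v - 143) = 7b(3v + 13) - 11(3v + 13).
Both groups share the factor (3v + 13).

(3v + 13)(7b - 11)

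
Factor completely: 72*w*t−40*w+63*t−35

Group as (72*w*t−40*w) + (63*t−35) = 8*w*(9*t−5) + 7*(9*t−5).
Both groups share the factor (9*t−5).

(8*w+7)*(9*t−5)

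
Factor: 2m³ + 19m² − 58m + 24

Testing divisors of the constant over divisors of the leading coefficient, m = 1/2 is a root, so (2m − 1) divides it; the quotient is m² + 10m − 24.
The remaining quadratic factors as (m + 12)(m − 2).

(2m − 1)(m + 12)(m − 2)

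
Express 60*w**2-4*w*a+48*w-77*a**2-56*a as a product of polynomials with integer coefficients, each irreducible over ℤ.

(6*w-7*a)*(10*w+11*a+8)

Group: 6*w*(10*w+11*a+8) - 7*a*(10*w+11*a+8); both groups contain (10*w+11*a+8).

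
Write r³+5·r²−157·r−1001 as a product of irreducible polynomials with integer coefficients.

(r+11)·(r+7)·(r−13)

By the rational root theorem, r = −11 is a root, so (r+11) is a factor; dividing leaves r²−6·r−91.
The remaining quadratic factors as (r+7)(r−13).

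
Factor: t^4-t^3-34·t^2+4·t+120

(t+2)·(t+5)·(t-2)·(t-6)

By the rational root theorem, t = -2 is a root, giving the factor (t+2) and quotient t^3-3·t^2-28·t+60.
Continuing, t = 2 is a root, so (t-2) divides it; the quotient is t^2-t-30.
The remaining quadratic factors as (t-6)(t+5).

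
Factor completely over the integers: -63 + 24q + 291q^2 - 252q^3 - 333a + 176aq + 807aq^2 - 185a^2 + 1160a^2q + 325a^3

Group: 13a(25a^2 + 95aq - 20a + 84q^2 - 13q - 21) + (-3q + 3)(25a^2 + 95aq - 20a + 84q^2 - 13q - 21); both groups contain (25a^2 + 95aq - 20a + 84q^2 - 13q - 21), so (13a - 3q + 3) is a factor with cofactor 25a^2 + 95aq - 20a + 84q^2 - 13q - 21.
The cofactor groups again: 25a^2 + 95aq - 20a + 84q^2 - 13q - 21 = 5a(5a + 7q + 3) + (12q - 7)(5a + 7q + 3); both groups contain (5a + 7q + 3), giving (5a + 12q - 7)(5a + 7q + 3).

(13a - 3q + 3)(5a + 12q - 7)(5a + 7q + 3)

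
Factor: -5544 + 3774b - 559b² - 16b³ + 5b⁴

By the rational root theorem, b = 6 is a root, giving the factor (b - 6) and quotient 5b³ + 14b² - 475b + 924.
Then b = -12 is a root, so (b + 12) divides it; the quotient is 5b² - 46b + 77.
The remaining quadratic factors as (5b - 11)(b - 7).

(5b - 11)(b + 12)(b - 6)(b - 7)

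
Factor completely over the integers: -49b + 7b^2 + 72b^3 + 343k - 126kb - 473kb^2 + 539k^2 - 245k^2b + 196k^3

Group: 4k(49k^2 + 49kb + 49k - 8b^2 - 7b) + (-9b + 7)(49k^2 + 49kb + 49k - 8b^2 - 7b); both groups contain (49k^2 + 49kb + 49k - 8b^2 - 7b), so (4k - 9b + 7) is a factor with cofactor 49k^2 + 49kb + 49k - 8b^2 - 7b.
The cofactor groups again: 49k^2 + 49kb + 49k - 8b^2 - 7b = 7k(7k + 8b + 7) - b(7k + 8b + 7); both groups contain (7k + 8b + 7), giving (7k - b)(7k + 8b + 7).

(4k - 9b + 7)(7k - b)(7k + 8b + 7)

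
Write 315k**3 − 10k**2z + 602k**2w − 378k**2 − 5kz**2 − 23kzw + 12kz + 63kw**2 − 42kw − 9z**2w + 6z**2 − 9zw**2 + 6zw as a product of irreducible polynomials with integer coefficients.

Group: 7k(45k**2 + 5kz + 86kw − 54k + 9zw − 6z + 9w**2 − 6w) − z(45k**2 + 5kz + 86kw − 54k + 9zw − 6z + 9w**2 − 6w); both groups contain (45k**2 + 5kz + 86kw − 54k + 9zw − 6z + 9w**2 − 6w), so (7k − z) is a factor with cofactor 45k**2 + 5kz + 86kw − 54k + 9zw − 6z + 9w**2 − 6w.
The cofactor groups again: 45k**2 + 5kz + 86kw − 54k + 9zw − 6z + 9w**2 − 6w = 9k(5k + 9w − 6) + (z + w)(5k + 9w − 6); both groups contain (5k + 9w − 6), giving (9k + z + w)(5k + 9w − 6).

(5k + 9w − 6)(7k − z)(9k + z + w)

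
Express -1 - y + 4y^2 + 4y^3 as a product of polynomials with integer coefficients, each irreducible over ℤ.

(2y + 1)(2y - 1)(y + 1)

Group as (4y^3 - y) + (4y^2 - 1) = y(4y^2 - 1) + (4y^2 - 1).
Both groups share the factor (4y^2 - 1).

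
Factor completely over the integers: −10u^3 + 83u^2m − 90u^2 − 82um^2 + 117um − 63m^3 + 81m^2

−(u − 7m + 9)(5u − 9m)(2u + m)

Group: u(−10u^2 + 13um + 9m^2) + (−7m + 9)(−10u^2 + 13um + 9m^2); both groups contain (−10u^2 + 13um + 9m^2), so (u − 7m + 9) is a factor with cofactor −10u^2 + 13um + 9m^2.
The cofactor groups again: −10u^2 + 13um + 9m^2 = −5u(2u + m) + 9m(2u + m); both groups contain (2u + m), giving −(5u − 9m)(2u + m).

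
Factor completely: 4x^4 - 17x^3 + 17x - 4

(4x - 1)(x + 1)(x - 1)(x - 4)

Among the possible rational roots, x = 1 is a root, so (x - 1) is a factor; dividing leaves 4x^3 - 13x^2 - 13x + 4.
Then x = -1 is a root, so (x + 1) divides it; the quotient is 4x^2 - 17x + 4.
The remaining quadratic factors as (4x - 1)(x - 4).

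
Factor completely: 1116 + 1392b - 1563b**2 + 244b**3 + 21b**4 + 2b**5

(2b + 1)(b - 2)(b - 3)(b**2 + 15b + 186)

Trying the rational-root candidates, b = 2 is a root, giving the factor (b - 2) and quotient 2b**4 + 25b**3 + 294b**2 - 975b - 558.
Continuing, b = 3 is a root, so (b - 3) divides it; the quotient is 2b**3 + 31b**2 + 387b + 186.
Continuing, b = -1/2 is a root, so (2b + 1) divides it; the quotient is b**2 + 15b + 186.
The quadratic b**2 + 15b + 186 has discriminant -519 < 0 and is irreducible over ℤ.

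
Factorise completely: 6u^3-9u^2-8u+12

(2u-3)(3u^2-4)

Group as (6u^3-8u) + (-9u^2+12) = 2u(3u^2-4) - 3(3u^2-4).
Both groups share the factor (3u^2-4).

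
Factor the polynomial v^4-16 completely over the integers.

(v+2)(v-2)(v^2+4)

Difference of squares twice: with A = v and B = 2, A⁴ − B⁴ = (A² − B²)(A² + B²), and A² − B² factors again.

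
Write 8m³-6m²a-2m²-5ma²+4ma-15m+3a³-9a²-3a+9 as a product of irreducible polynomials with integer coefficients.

Group: m(8m²+2ma+6m-3a²+12a-9) + (-a-1)(8m²+2ma+6m-3a²+12a-9); both groups contain (8m²+2ma+6m-3a²+12a-9), so (m-a-1) is a factor with cofactor 8m²+2ma+6m-3a²+12a-9.
The cofactor groups again: 8m²+2ma+6m-3a²+12a-9 = 2m(4m+3a-3) + (-a+3)(4m+3a-3); both groups contain (4m+3a-3), giving (2m-a+3)(4m+3a-3).

(2m-a+3)(m-a-1)(4m+3a-3)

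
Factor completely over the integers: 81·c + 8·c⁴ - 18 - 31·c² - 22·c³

(2·c - 3)·(4·c - 1)·(c + 2)·(c - 3)

Testing divisors of the constant over divisors of the leading coefficient, c = 3/2 is a root, so (2·c - 3) divides it; the quotient is 4·c³ - 5·c² - 23·c + 6.
Continuing, c = 3 is a root, giving the factor (c - 3) and quotient 4·c² + 7·c - 2.
The remaining quadratic factors as (4·c - 1)(c + 2).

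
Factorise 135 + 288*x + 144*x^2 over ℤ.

9*(4*x + 3)*(4*x + 5)

Pull out the common factor 9, then factor the remaining trinomial.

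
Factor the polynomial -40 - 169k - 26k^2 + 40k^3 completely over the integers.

By the rational root theorem, k = 5/2 is a root, giving the factor (2k - 5) and quotient 20k^2 + 37k + 8.
The remaining quadratic factors as (4k + 1)(5k + 8).

(2k - 5)(4k + 1)(5k + 8)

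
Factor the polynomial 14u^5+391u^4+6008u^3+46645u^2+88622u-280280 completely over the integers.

By the rational root theorem, u = -10 is a root, giving the factor (u+10) and quotient 14u^4+251u^3+3498u^2+11665u-28028.
Next, u = 11/7 is a root, giving the factor (7u-11) and quotient 2u^3+39u^2+561u+2548.
Continuing, u = -13/2 is a root, giving the factor (2u+13) and quotient u^2+13u+196.
The quadratic u^2+13u+196 has discriminant -615 < 0 and is irreducible over ℤ.

(2u+13)(7u-11)(u+10)(u^2+13u+196)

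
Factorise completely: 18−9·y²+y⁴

(y²−3)·(y²−6)

Substitute u = y² to get a quadratic in u, then factor.
y²−6 is irreducible over ℤ (6 is not a perfect square).
y²−3 is irreducible over ℤ (3 is not a perfect square).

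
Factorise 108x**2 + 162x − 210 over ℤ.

6(3x + 7)(6x − 5)

Pull out the common factor 6, then factor the remaining trinomial.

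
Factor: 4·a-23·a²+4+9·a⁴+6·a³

(3·a+1)·(3·a-2)·(a+2)·(a-1)

By the rational root theorem, a = -1/3 is a root, so (3·a+1) divides it; the quotient is 3·a³+a²-8·a+4.
Continuing, a = 1 is a root, so (a-1) is a factor; dividing leaves 3·a²+4·a-4.
The remaining quadratic factors as (3·a-2)(a+2).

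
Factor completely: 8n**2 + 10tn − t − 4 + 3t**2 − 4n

(t + 2n + 1)(3t + 4n − 4)

Group: 3t(t + 2n + 1) + (4n − 4)(t + 2n + 1); both groups contain (t + 2n + 1).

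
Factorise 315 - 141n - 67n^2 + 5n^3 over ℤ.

(5n - 7)(n + 3)(n - 15)

Testing divisors of the constant over divisors of the leading coefficient, n = 15 is a root, so (n - 15) is a factor; dividing leaves 5n^2 + 8n - 21.
The remaining quadratic factors as (n + 3)(5n - 7).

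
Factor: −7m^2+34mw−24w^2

Group: −m(7m−6w) + 4w(7m−6w); both groups contain (7m−6w).

−(7m−6w)(m−4w)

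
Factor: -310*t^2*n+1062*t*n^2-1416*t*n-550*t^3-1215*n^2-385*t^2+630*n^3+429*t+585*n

-(10*t-14*n+13)*(11*t+15*n)*(5*t+3*n-3)

Group: 11*t*(-50*t^2+40*t*n-35*t+42*n^2-81*n+39) + 15*n*(-50*t^2+40*t*n-35*t+42*n^2-81*n+39); both groups contain (-50*t^2+40*t*n-35*t+42*n^2-81*n+39), so (11*t+15*n) is a factor with cofactor -50*t^2+40*t*n-35*t+42*n^2-81*n+39.
The cofactor groups again: -50*t^2+40*t*n-35*t+42*n^2-81*n+39 = -10*t*(5*t+3*n-3) + (14*n-13)*(5*t+3*n-3); both groups contain (5*t+3*n-3), giving -(10*t-14*n+13)*(5*t+3*n-3).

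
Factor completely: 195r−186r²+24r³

3r(2r−13)(4r−5)

Pull out the common factor 3r, then factor the remaining trinomial.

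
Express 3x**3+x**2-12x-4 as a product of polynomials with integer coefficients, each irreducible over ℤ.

Among the possible rational roots, x = -1/3 is a root, giving the factor (3x+1) and quotient x**2-4.
The remaining quadratic factors as (x-2)(x+2).

(3x+1)(x+2)(x-2)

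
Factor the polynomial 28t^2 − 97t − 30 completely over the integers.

Need a pair with product 28·(−30) = −840 and sum −97: that's −105 and 8.
Split the middle term: 28t^2 − 105t + 8t − 30 = 7t(4t − 15) + 2(4t − 15).

(4t − 15)(7t + 2)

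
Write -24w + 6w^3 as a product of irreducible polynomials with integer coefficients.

6w(w + 2)(w - 2)

Pull out the common factor 6w; w^2 - 4 is a difference of squares.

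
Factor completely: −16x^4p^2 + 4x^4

−4x^4(2p + 1)(2p − 1)

Factor out 4x^4 first: what remains is −4p^2 + 1.
Recognize a difference of squares with the parts 1 and 2p.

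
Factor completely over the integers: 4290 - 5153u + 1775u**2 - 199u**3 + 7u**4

(7u - 10)(u - 11)(u - 13)(u - 3)

Trying the rational-root candidates, u = 11 is a root, so (u - 11) divides it; the quotient is 7u**3 - 122u**2 + 433u - 390.
Next, u = 10/7 is a root, so (7u - 10) divides it; the quotient is u**2 - 16u + 39.
The remaining quadratic factors as (u - 3)(u - 13).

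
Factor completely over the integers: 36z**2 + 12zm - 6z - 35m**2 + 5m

(6z - 5m)(6z + 7m - 1)

Group: 6z(6z + 7m - 1) - 5m(6z + 7m - 1); both groups contain (6z + 7m - 1).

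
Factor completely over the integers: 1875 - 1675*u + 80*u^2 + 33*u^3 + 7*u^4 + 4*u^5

(4*u - 5)*(u + 5)*(u - 3)*(u^2 + u + 25)

Trying the rational-root candidates, u = 5/4 is a root, giving the factor (4*u - 5) and quotient u^4 + 3*u^3 + 12*u^2 + 35*u - 375.
Continuing, u = 3 is a root, giving the factor (u - 3) and quotient u^3 + 6*u^2 + 30*u + 125.
Next, u = -5 is a root, so (u + 5) is a factor; dividing leaves u^2 + u + 25.
The quadratic u^2 + u + 25 has discriminant -99 < 0 and is irreducible over ℤ.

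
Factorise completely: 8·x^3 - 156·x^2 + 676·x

4·x·(2·x - 13)·(x - 13)

Pull out the common factor 4·x, then factor the remaining trinomial.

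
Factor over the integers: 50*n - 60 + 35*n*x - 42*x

(5*n - 6)*(7*x + 10)

Group as (35*n*x + 50*n) + (-42*x - 60) = 5*n*(7*x + 10) - 6*(7*x + 10).
Both groups share the factor (7*x + 10).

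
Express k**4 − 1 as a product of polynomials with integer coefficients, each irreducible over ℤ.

(k + 1)*(k − 1)*(k**2 + 1)

(k)⁴ − (1)⁴ = ((k)² − (1)²)((k)² + (1)²); the first factor splits again, the second (k**2 + 1) is irreducible.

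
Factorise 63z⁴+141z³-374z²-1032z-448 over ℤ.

(3z+7)(3z-8)(7z+4)(z+2)

By the rational root theorem, z = 8/3 is a root, so (3z-8) divides it; the quotient is 21z³+103z²+150z+56.
Next, z = -4/7 is a root, so (7z+4) is a factor; dividing leaves 3z²+13z+14.
The remaining quadratic factors as (z+2)(3z+7).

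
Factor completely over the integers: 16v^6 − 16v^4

Factor out 16v^4 first: what remains is v^2 − 1.
Recognize a difference of squares with the parts v and 1.

16v^4(v + 1)(v − 1)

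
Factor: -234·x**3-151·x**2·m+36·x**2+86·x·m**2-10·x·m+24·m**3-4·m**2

Group: 13·x·(-18·x**2+5·x·m+2·m**2) + (12·m-2)·(-18·x**2+5·x·m+2·m**2); both groups contain (-18·x**2+5·x·m+2·m**2), so (13·x+12·m-2) is a factor with cofactor -18·x**2+5·x·m+2·m**2.
The cofactor groups again: -18·x**2+5·x·m+2·m**2 = -9·x·(2·x-m) - 2·m·(2·x-m); both groups contain (2·x-m), giving -(9·x+2·m)·(2·x-m).

-(2·x-m)·(13·x+12·m-2)·(9·x+2·m)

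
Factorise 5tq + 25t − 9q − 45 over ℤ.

(5t − 9)(q + 5)

Group as (5tq + 25t) + (−9q − 45) = 5t(q + 5) − 9(q + 5).
Both groups share the factor (q + 5).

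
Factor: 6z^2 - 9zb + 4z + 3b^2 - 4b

Group: 6z(z - b) + (-3b + 4)(z - b); both groups contain (z - b).

(6z - 3b + 4)(z - b)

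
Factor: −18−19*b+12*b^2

(3*b+2)*(4*b−9)

Need a pair with product 12·(−18) = −216 and sum −19: that's −27 and 8.
Split the middle term: 12*b^2−27*b + 8*b−18 = 3*b*(4*b−9) + 2*(4*b−9).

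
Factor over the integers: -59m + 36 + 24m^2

Need a pair with product 24·36 = 864 and sum -59: that's -27 and -32.
Split the middle term: 24m^2 - 27m - 32m + 36 = 3m(8m - 9) - 4(8m - 9).

(3m - 4)(8m - 9)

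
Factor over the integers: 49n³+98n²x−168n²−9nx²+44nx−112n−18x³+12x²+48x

(7n+3x+4)(7n−3x)(n+2x−4)

Group: 7n(7n²+11nx−28n−6x²+12x) + (3x+4)(7n²+11nx−28n−6x²+12x); both groups contain (7n²+11nx−28n−6x²+12x), so (7n+3x+4) is a factor with cofactor 7n²+11nx−28n−6x²+12x.
The cofactor groups again: 7n²+11nx−28n−6x²+12x = 7n(n+2x−4) − 3x(n+2x−4); both groups contain (n+2x−4), giving (7n−3x)(n+2x−4).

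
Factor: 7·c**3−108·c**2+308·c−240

Testing divisors of the constant over divisors of the leading coefficient, c = 12 is a root, so (c−12) divides it; the quotient is 7·c**2−24·c+20.
The remaining quadratic factors as (7·c−10)(c−2).

(7·c−10)·(c−12)·(c−2)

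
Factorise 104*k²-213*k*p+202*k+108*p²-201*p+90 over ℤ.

Group: 13*k*(8*k-9*p+10) + (-12*p+9)*(8*k-9*p+10); both groups contain (8*k-9*p+10).

(13*k-12*p+9)*(8*k-9*p+10)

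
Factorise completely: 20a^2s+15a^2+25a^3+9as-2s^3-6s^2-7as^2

Group: 5a(5a^2+3as-2s^2) + (s+3)(5a^2+3as-2s^2); both groups contain (5a^2+3as-2s^2), so (5a+s+3) is a factor with cofactor 5a^2+3as-2s^2.
The cofactor groups again: 5a^2+3as-2s^2 = 5a(a+s) - 2s(a+s); both groups contain (a+s), giving (5a-2s)(a+s).

(5a+s+3)(5a-2s)(a+s)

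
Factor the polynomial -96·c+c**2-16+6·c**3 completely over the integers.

(6·c+1)·(c+4)·(c-4)

Trying the rational-root candidates, c = 4 is a root, so (c-4) is a factor; dividing leaves 6·c**2+25·c+4.
The remaining quadratic factors as (6·c+1)(c+4).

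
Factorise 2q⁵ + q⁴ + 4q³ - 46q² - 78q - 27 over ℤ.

Among the possible rational roots, q = -1 is a root, so (q + 1) divides it; the quotient is 2q⁴ - q³ + 5q² - 51q - 27.
Then q = -1/2 is a root, so (2q + 1) is a factor; dividing leaves q³ - q² + 3q - 27.
Then q = 3 is a root, giving the factor (q - 3) and quotient q² + 2q + 9.
The quadratic q² + 2q + 9 has discriminant -32 < 0 and is irreducible over ℤ.

(2q + 1)(q + 1)(q - 3)(q² + 2q + 9)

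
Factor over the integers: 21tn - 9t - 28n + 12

(3t - 4)(7n - 3)

Group as (21tn - 9t) + (-28n + 12) = 3t(7n - 3) - 4(7n - 3).
Both groups share the factor (7n - 3).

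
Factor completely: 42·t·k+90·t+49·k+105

(6·t+7)·(7·k+15)

Group as (42·t·k+90·t) + (49·k+105) = 6·t·(7·k+15) + 7·(7·k+15).
Both groups share the factor (7·k+15).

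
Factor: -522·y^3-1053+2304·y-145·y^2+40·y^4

Testing divisors of the constant over divisors of the leading coefficient, y = 13 is a root, giving the factor (y-13) and quotient 40·y^3-2·y^2-171·y+81.
Next, y = 1/2 is a root, so (2·y-1) divides it; the quotient is 20·y^2+9·y-81.
The remaining quadratic factors as (5·y-9)(4·y+9).

(2·y-1)·(4·y+9)·(5·y-9)·(y-13)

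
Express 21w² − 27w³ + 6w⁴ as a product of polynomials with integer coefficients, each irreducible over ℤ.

3w²(2w − 7)(w − 1)

Pull out the common factor 3w², then factor the remaining trinomial.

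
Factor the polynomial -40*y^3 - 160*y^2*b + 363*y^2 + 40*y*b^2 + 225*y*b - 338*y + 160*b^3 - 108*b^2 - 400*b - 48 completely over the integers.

-(5*y - 5*b - 6)*(y + 4*b - 8)*(8*y + 8*b + 1)

Group: 8*y*(-5*y^2 - 15*y*b + 46*y + 20*b^2 - 16*b - 48) + (8*b + 1)*(-5*y^2 - 15*y*b + 46*y + 20*b^2 - 16*b - 48); both groups contain (-5*y^2 - 15*y*b + 46*y + 20*b^2 - 16*b - 48), so (8*y + 8*b + 1) is a factor with cofactor -5*y^2 - 15*y*b + 46*y + 20*b^2 - 16*b - 48.
The cofactor groups again: -5*y^2 - 15*y*b + 46*y + 20*b^2 - 16*b - 48 = -5*y*(y + 4*b - 8) + (5*b + 6)*(y + 4*b - 8); both groups contain (y + 4*b - 8), giving -(5*y - 5*b - 6)*(y + 4*b - 8).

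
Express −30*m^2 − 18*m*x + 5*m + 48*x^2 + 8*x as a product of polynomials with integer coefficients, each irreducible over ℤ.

−(5*m + 8*x)*(6*m − 6*x − 1)

Group: −5*m*(6*m − 6*x − 1) − 8*x*(6*m − 6*x − 1); both groups contain (6*m − 6*x − 1).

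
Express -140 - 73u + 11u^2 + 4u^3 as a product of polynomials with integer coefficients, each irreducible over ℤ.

Among the possible rational roots, u = -5 is a root, so (u + 5) is a factor; dividing leaves 4u^2 - 9u - 28.
The remaining quadratic factors as (4u + 7)(u - 4).

(4u + 7)(u + 5)(u - 4)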